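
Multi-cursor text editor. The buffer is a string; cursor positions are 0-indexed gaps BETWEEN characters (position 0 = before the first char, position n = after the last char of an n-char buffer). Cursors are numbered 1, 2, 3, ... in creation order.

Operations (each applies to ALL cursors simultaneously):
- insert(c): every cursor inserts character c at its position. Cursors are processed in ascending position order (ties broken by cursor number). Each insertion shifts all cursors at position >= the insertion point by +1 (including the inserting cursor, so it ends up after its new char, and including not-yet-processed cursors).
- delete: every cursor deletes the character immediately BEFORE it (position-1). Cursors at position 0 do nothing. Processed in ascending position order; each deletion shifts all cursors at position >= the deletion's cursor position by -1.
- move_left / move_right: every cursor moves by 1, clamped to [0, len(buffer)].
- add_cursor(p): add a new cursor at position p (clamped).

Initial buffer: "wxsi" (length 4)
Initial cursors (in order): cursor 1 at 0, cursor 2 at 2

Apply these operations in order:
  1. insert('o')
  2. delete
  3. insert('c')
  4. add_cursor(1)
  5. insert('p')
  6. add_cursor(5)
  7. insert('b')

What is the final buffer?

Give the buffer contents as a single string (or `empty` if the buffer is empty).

After op 1 (insert('o')): buffer="owxosi" (len 6), cursors c1@1 c2@4, authorship 1..2..
After op 2 (delete): buffer="wxsi" (len 4), cursors c1@0 c2@2, authorship ....
After op 3 (insert('c')): buffer="cwxcsi" (len 6), cursors c1@1 c2@4, authorship 1..2..
After op 4 (add_cursor(1)): buffer="cwxcsi" (len 6), cursors c1@1 c3@1 c2@4, authorship 1..2..
After op 5 (insert('p')): buffer="cppwxcpsi" (len 9), cursors c1@3 c3@3 c2@7, authorship 113..22..
After op 6 (add_cursor(5)): buffer="cppwxcpsi" (len 9), cursors c1@3 c3@3 c4@5 c2@7, authorship 113..22..
After op 7 (insert('b')): buffer="cppbbwxbcpbsi" (len 13), cursors c1@5 c3@5 c4@8 c2@11, authorship 11313..4222..

Answer: cppbbwxbcpbsi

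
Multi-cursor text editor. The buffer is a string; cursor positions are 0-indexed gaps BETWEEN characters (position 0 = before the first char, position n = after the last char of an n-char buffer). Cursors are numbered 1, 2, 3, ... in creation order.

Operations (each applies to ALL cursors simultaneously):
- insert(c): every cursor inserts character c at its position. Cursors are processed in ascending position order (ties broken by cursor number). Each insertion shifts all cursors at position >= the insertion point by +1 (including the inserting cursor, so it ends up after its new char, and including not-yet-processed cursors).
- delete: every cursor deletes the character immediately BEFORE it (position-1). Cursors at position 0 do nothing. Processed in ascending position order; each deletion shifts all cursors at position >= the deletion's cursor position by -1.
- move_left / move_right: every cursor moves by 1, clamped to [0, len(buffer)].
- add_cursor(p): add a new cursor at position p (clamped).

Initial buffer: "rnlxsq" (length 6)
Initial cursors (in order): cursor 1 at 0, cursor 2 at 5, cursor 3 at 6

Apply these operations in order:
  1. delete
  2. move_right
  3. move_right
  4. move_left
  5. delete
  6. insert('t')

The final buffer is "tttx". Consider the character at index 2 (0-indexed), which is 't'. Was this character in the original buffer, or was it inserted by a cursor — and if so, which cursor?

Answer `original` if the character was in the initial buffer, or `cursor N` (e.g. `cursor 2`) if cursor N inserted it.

After op 1 (delete): buffer="rnlx" (len 4), cursors c1@0 c2@4 c3@4, authorship ....
After op 2 (move_right): buffer="rnlx" (len 4), cursors c1@1 c2@4 c3@4, authorship ....
After op 3 (move_right): buffer="rnlx" (len 4), cursors c1@2 c2@4 c3@4, authorship ....
After op 4 (move_left): buffer="rnlx" (len 4), cursors c1@1 c2@3 c3@3, authorship ....
After op 5 (delete): buffer="x" (len 1), cursors c1@0 c2@0 c3@0, authorship .
After op 6 (insert('t')): buffer="tttx" (len 4), cursors c1@3 c2@3 c3@3, authorship 123.
Authorship (.=original, N=cursor N): 1 2 3 .
Index 2: author = 3

Answer: cursor 3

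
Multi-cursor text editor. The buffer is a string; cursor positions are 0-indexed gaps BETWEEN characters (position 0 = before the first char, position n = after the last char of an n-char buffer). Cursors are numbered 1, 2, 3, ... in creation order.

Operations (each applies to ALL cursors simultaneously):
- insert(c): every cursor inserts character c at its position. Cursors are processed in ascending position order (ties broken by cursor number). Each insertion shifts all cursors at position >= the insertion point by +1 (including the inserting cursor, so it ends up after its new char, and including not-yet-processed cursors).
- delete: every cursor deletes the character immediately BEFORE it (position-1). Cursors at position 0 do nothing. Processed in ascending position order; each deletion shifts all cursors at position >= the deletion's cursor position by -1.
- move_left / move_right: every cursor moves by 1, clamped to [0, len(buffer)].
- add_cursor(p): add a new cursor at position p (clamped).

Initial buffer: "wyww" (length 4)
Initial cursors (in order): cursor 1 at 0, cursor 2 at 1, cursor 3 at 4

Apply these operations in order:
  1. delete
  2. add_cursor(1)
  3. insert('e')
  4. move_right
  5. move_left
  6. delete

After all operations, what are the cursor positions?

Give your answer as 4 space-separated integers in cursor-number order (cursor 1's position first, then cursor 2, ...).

After op 1 (delete): buffer="yw" (len 2), cursors c1@0 c2@0 c3@2, authorship ..
After op 2 (add_cursor(1)): buffer="yw" (len 2), cursors c1@0 c2@0 c4@1 c3@2, authorship ..
After op 3 (insert('e')): buffer="eeyewe" (len 6), cursors c1@2 c2@2 c4@4 c3@6, authorship 12.4.3
After op 4 (move_right): buffer="eeyewe" (len 6), cursors c1@3 c2@3 c4@5 c3@6, authorship 12.4.3
After op 5 (move_left): buffer="eeyewe" (len 6), cursors c1@2 c2@2 c4@4 c3@5, authorship 12.4.3
After op 6 (delete): buffer="ye" (len 2), cursors c1@0 c2@0 c3@1 c4@1, authorship .3

Answer: 0 0 1 1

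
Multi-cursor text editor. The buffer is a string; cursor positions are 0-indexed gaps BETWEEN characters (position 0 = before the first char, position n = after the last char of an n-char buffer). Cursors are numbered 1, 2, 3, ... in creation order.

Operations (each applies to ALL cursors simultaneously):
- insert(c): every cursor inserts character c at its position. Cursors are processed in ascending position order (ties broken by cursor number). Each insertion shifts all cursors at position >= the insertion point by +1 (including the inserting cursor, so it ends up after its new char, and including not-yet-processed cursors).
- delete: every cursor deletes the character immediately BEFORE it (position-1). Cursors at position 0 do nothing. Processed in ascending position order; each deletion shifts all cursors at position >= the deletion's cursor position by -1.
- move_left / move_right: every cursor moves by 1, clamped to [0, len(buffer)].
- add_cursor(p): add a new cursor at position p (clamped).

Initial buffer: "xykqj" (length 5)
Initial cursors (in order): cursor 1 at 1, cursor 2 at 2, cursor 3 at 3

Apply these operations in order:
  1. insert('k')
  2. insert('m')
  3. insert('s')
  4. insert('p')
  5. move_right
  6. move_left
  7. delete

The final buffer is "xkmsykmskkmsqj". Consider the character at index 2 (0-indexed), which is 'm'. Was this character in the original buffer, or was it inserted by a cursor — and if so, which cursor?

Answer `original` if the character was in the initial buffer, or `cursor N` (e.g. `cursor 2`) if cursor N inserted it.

After op 1 (insert('k')): buffer="xkykkkqj" (len 8), cursors c1@2 c2@4 c3@6, authorship .1.2.3..
After op 2 (insert('m')): buffer="xkmykmkkmqj" (len 11), cursors c1@3 c2@6 c3@9, authorship .11.22.33..
After op 3 (insert('s')): buffer="xkmsykmskkmsqj" (len 14), cursors c1@4 c2@8 c3@12, authorship .111.222.333..
After op 4 (insert('p')): buffer="xkmspykmspkkmspqj" (len 17), cursors c1@5 c2@10 c3@15, authorship .1111.2222.3333..
After op 5 (move_right): buffer="xkmspykmspkkmspqj" (len 17), cursors c1@6 c2@11 c3@16, authorship .1111.2222.3333..
After op 6 (move_left): buffer="xkmspykmspkkmspqj" (len 17), cursors c1@5 c2@10 c3@15, authorship .1111.2222.3333..
After op 7 (delete): buffer="xkmsykmskkmsqj" (len 14), cursors c1@4 c2@8 c3@12, authorship .111.222.333..
Authorship (.=original, N=cursor N): . 1 1 1 . 2 2 2 . 3 3 3 . .
Index 2: author = 1

Answer: cursor 1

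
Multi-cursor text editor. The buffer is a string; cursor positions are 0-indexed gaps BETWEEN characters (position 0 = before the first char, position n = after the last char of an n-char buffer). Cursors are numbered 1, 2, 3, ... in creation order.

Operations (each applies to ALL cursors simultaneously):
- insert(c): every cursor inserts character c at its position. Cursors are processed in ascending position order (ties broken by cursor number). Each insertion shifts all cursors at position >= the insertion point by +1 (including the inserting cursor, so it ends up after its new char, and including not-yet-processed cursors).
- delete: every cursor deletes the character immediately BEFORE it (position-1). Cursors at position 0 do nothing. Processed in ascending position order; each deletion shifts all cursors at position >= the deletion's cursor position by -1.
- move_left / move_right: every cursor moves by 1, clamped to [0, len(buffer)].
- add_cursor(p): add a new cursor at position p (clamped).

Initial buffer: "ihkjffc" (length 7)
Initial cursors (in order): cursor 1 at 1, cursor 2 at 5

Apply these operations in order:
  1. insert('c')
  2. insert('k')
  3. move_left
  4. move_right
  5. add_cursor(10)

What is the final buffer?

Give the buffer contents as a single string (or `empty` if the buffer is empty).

Answer: ickhkjfckfc

Derivation:
After op 1 (insert('c')): buffer="ichkjfcfc" (len 9), cursors c1@2 c2@7, authorship .1....2..
After op 2 (insert('k')): buffer="ickhkjfckfc" (len 11), cursors c1@3 c2@9, authorship .11....22..
After op 3 (move_left): buffer="ickhkjfckfc" (len 11), cursors c1@2 c2@8, authorship .11....22..
After op 4 (move_right): buffer="ickhkjfckfc" (len 11), cursors c1@3 c2@9, authorship .11....22..
After op 5 (add_cursor(10)): buffer="ickhkjfckfc" (len 11), cursors c1@3 c2@9 c3@10, authorship .11....22..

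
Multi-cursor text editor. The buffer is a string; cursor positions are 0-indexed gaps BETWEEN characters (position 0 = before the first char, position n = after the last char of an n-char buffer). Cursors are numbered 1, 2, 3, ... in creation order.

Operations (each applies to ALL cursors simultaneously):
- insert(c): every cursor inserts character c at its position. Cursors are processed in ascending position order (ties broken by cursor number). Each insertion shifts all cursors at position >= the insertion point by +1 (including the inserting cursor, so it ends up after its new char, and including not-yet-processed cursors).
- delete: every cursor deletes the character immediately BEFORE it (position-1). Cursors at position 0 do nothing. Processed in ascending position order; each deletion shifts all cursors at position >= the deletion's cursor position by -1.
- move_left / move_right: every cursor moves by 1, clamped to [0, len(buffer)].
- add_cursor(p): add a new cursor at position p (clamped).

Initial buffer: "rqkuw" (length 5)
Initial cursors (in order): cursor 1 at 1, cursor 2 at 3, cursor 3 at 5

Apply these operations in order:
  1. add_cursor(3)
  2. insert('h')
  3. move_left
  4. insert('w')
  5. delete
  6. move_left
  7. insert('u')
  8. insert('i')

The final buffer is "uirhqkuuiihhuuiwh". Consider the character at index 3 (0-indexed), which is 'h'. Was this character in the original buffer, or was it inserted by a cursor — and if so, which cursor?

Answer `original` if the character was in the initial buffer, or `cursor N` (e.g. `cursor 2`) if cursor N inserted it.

Answer: cursor 1

Derivation:
After op 1 (add_cursor(3)): buffer="rqkuw" (len 5), cursors c1@1 c2@3 c4@3 c3@5, authorship .....
After op 2 (insert('h')): buffer="rhqkhhuwh" (len 9), cursors c1@2 c2@6 c4@6 c3@9, authorship .1..24..3
After op 3 (move_left): buffer="rhqkhhuwh" (len 9), cursors c1@1 c2@5 c4@5 c3@8, authorship .1..24..3
After op 4 (insert('w')): buffer="rwhqkhwwhuwwh" (len 13), cursors c1@2 c2@8 c4@8 c3@12, authorship .11..2244..33
After op 5 (delete): buffer="rhqkhhuwh" (len 9), cursors c1@1 c2@5 c4@5 c3@8, authorship .1..24..3
After op 6 (move_left): buffer="rhqkhhuwh" (len 9), cursors c1@0 c2@4 c4@4 c3@7, authorship .1..24..3
After op 7 (insert('u')): buffer="urhqkuuhhuuwh" (len 13), cursors c1@1 c2@7 c4@7 c3@11, authorship 1.1..2424.3.3
After op 8 (insert('i')): buffer="uirhqkuuiihhuuiwh" (len 17), cursors c1@2 c2@10 c4@10 c3@15, authorship 11.1..242424.33.3
Authorship (.=original, N=cursor N): 1 1 . 1 . . 2 4 2 4 2 4 . 3 3 . 3
Index 3: author = 1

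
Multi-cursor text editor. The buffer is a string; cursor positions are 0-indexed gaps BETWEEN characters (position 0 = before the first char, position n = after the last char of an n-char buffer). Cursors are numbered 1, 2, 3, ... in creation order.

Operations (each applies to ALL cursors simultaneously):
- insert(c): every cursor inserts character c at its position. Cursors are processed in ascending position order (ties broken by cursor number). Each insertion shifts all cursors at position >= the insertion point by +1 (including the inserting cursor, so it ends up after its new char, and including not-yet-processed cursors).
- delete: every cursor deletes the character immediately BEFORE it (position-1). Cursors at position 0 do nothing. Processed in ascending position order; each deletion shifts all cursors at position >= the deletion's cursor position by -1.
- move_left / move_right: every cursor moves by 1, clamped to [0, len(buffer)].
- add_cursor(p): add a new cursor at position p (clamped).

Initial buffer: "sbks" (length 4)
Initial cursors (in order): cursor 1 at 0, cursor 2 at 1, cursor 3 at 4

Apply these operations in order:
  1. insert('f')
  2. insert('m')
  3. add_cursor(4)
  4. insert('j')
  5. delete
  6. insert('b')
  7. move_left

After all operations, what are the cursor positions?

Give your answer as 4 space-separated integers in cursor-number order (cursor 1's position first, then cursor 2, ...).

Answer: 2 7 13 5

Derivation:
After op 1 (insert('f')): buffer="fsfbksf" (len 7), cursors c1@1 c2@3 c3@7, authorship 1.2...3
After op 2 (insert('m')): buffer="fmsfmbksfm" (len 10), cursors c1@2 c2@5 c3@10, authorship 11.22...33
After op 3 (add_cursor(4)): buffer="fmsfmbksfm" (len 10), cursors c1@2 c4@4 c2@5 c3@10, authorship 11.22...33
After op 4 (insert('j')): buffer="fmjsfjmjbksfmj" (len 14), cursors c1@3 c4@6 c2@8 c3@14, authorship 111.2422...333
After op 5 (delete): buffer="fmsfmbksfm" (len 10), cursors c1@2 c4@4 c2@5 c3@10, authorship 11.22...33
After op 6 (insert('b')): buffer="fmbsfbmbbksfmb" (len 14), cursors c1@3 c4@6 c2@8 c3@14, authorship 111.2422...333
After op 7 (move_left): buffer="fmbsfbmbbksfmb" (len 14), cursors c1@2 c4@5 c2@7 c3@13, authorship 111.2422...333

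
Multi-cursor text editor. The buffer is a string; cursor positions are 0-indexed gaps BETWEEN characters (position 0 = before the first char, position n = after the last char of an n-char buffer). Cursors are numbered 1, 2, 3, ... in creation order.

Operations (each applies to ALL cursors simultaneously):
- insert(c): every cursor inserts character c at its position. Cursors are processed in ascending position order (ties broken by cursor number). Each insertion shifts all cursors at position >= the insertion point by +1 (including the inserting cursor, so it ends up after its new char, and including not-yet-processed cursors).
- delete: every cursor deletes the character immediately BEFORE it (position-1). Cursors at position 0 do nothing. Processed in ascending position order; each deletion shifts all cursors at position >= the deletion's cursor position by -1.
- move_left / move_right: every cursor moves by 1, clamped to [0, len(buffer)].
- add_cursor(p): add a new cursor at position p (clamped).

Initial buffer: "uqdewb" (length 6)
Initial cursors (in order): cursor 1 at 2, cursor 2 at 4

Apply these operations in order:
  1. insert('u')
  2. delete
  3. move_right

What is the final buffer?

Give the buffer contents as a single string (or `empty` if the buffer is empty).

Answer: uqdewb

Derivation:
After op 1 (insert('u')): buffer="uqudeuwb" (len 8), cursors c1@3 c2@6, authorship ..1..2..
After op 2 (delete): buffer="uqdewb" (len 6), cursors c1@2 c2@4, authorship ......
After op 3 (move_right): buffer="uqdewb" (len 6), cursors c1@3 c2@5, authorship ......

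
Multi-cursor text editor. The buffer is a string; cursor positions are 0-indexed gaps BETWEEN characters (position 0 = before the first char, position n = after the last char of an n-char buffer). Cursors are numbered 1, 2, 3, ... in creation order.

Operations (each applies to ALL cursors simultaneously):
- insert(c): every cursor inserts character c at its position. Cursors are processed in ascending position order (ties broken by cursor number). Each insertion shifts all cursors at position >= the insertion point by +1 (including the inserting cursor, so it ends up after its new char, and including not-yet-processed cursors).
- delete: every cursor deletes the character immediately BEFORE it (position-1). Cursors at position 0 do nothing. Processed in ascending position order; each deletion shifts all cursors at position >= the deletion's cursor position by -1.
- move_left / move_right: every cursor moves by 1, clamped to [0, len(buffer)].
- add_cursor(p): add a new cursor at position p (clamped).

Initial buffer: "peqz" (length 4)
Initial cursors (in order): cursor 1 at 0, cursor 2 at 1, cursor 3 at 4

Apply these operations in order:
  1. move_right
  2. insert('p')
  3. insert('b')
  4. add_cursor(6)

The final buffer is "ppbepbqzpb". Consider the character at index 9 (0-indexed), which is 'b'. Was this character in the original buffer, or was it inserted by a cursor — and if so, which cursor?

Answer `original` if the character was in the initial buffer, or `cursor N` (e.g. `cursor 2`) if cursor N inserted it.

Answer: cursor 3

Derivation:
After op 1 (move_right): buffer="peqz" (len 4), cursors c1@1 c2@2 c3@4, authorship ....
After op 2 (insert('p')): buffer="ppepqzp" (len 7), cursors c1@2 c2@4 c3@7, authorship .1.2..3
After op 3 (insert('b')): buffer="ppbepbqzpb" (len 10), cursors c1@3 c2@6 c3@10, authorship .11.22..33
After op 4 (add_cursor(6)): buffer="ppbepbqzpb" (len 10), cursors c1@3 c2@6 c4@6 c3@10, authorship .11.22..33
Authorship (.=original, N=cursor N): . 1 1 . 2 2 . . 3 3
Index 9: author = 3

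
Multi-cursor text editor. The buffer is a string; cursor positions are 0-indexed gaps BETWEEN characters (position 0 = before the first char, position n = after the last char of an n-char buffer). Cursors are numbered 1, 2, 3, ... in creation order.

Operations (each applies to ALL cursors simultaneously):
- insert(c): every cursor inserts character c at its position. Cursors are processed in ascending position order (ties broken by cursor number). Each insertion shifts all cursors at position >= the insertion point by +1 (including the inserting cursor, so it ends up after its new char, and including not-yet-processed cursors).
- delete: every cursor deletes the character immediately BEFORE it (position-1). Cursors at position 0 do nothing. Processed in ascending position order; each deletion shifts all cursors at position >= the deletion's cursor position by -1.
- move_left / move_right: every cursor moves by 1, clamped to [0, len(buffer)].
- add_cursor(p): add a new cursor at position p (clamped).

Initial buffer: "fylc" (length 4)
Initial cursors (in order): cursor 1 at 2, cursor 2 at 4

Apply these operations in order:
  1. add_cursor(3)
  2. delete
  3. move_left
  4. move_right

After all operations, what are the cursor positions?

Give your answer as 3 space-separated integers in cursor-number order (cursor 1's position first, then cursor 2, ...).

Answer: 1 1 1

Derivation:
After op 1 (add_cursor(3)): buffer="fylc" (len 4), cursors c1@2 c3@3 c2@4, authorship ....
After op 2 (delete): buffer="f" (len 1), cursors c1@1 c2@1 c3@1, authorship .
After op 3 (move_left): buffer="f" (len 1), cursors c1@0 c2@0 c3@0, authorship .
After op 4 (move_right): buffer="f" (len 1), cursors c1@1 c2@1 c3@1, authorship .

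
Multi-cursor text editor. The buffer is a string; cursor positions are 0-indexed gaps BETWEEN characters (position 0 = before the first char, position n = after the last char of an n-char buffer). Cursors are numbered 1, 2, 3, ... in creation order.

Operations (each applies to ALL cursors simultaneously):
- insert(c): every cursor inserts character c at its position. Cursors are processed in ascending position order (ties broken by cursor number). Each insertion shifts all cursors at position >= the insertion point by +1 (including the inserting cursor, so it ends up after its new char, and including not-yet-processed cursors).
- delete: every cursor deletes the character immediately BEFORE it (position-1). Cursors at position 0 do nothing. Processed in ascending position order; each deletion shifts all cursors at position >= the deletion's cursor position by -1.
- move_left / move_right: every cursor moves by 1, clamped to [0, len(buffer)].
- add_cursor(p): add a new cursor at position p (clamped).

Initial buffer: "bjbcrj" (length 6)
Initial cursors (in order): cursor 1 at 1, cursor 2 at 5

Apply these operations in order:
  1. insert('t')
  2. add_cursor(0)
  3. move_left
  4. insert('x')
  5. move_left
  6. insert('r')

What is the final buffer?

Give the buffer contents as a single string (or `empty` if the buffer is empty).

After op 1 (insert('t')): buffer="btjbcrtj" (len 8), cursors c1@2 c2@7, authorship .1....2.
After op 2 (add_cursor(0)): buffer="btjbcrtj" (len 8), cursors c3@0 c1@2 c2@7, authorship .1....2.
After op 3 (move_left): buffer="btjbcrtj" (len 8), cursors c3@0 c1@1 c2@6, authorship .1....2.
After op 4 (insert('x')): buffer="xbxtjbcrxtj" (len 11), cursors c3@1 c1@3 c2@9, authorship 3.11....22.
After op 5 (move_left): buffer="xbxtjbcrxtj" (len 11), cursors c3@0 c1@2 c2@8, authorship 3.11....22.
After op 6 (insert('r')): buffer="rxbrxtjbcrrxtj" (len 14), cursors c3@1 c1@4 c2@11, authorship 33.111....222.

Answer: rxbrxtjbcrrxtj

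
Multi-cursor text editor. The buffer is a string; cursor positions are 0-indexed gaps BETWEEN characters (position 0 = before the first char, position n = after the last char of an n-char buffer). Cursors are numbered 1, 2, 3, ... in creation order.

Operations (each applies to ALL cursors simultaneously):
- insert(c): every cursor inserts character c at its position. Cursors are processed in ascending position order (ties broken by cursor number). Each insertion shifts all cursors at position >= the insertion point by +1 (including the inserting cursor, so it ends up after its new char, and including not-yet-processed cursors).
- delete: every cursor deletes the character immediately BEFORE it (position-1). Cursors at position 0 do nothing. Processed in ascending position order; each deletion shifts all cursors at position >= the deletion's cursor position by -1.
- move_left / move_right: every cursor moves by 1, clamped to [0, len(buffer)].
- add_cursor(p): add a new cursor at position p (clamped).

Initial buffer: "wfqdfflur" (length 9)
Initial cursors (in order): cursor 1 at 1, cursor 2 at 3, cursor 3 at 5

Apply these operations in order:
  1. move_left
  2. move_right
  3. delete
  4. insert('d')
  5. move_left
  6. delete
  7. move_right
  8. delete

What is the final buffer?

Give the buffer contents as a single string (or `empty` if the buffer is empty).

After op 1 (move_left): buffer="wfqdfflur" (len 9), cursors c1@0 c2@2 c3@4, authorship .........
After op 2 (move_right): buffer="wfqdfflur" (len 9), cursors c1@1 c2@3 c3@5, authorship .........
After op 3 (delete): buffer="fdflur" (len 6), cursors c1@0 c2@1 c3@2, authorship ......
After op 4 (insert('d')): buffer="dfdddflur" (len 9), cursors c1@1 c2@3 c3@5, authorship 1.2.3....
After op 5 (move_left): buffer="dfdddflur" (len 9), cursors c1@0 c2@2 c3@4, authorship 1.2.3....
After op 6 (delete): buffer="dddflur" (len 7), cursors c1@0 c2@1 c3@2, authorship 123....
After op 7 (move_right): buffer="dddflur" (len 7), cursors c1@1 c2@2 c3@3, authorship 123....
After op 8 (delete): buffer="flur" (len 4), cursors c1@0 c2@0 c3@0, authorship ....

Answer: flur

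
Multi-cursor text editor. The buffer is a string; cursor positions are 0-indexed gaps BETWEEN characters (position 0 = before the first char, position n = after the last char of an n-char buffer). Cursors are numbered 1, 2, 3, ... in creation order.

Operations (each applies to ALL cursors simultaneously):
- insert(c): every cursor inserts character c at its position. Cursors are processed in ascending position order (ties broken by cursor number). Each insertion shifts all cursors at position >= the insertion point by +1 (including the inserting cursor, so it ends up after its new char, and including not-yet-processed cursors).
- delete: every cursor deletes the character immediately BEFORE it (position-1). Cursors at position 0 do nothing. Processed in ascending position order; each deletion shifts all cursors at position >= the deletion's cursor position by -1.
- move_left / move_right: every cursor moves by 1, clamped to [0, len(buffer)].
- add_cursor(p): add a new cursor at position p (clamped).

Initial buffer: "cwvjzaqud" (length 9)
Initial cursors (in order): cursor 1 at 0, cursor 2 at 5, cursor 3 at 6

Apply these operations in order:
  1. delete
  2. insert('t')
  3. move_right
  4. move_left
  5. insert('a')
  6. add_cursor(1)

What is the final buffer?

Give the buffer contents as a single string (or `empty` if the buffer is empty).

Answer: tacwvjttaaqud

Derivation:
After op 1 (delete): buffer="cwvjqud" (len 7), cursors c1@0 c2@4 c3@4, authorship .......
After op 2 (insert('t')): buffer="tcwvjttqud" (len 10), cursors c1@1 c2@7 c3@7, authorship 1....23...
After op 3 (move_right): buffer="tcwvjttqud" (len 10), cursors c1@2 c2@8 c3@8, authorship 1....23...
After op 4 (move_left): buffer="tcwvjttqud" (len 10), cursors c1@1 c2@7 c3@7, authorship 1....23...
After op 5 (insert('a')): buffer="tacwvjttaaqud" (len 13), cursors c1@2 c2@10 c3@10, authorship 11....2323...
After op 6 (add_cursor(1)): buffer="tacwvjttaaqud" (len 13), cursors c4@1 c1@2 c2@10 c3@10, authorship 11....2323...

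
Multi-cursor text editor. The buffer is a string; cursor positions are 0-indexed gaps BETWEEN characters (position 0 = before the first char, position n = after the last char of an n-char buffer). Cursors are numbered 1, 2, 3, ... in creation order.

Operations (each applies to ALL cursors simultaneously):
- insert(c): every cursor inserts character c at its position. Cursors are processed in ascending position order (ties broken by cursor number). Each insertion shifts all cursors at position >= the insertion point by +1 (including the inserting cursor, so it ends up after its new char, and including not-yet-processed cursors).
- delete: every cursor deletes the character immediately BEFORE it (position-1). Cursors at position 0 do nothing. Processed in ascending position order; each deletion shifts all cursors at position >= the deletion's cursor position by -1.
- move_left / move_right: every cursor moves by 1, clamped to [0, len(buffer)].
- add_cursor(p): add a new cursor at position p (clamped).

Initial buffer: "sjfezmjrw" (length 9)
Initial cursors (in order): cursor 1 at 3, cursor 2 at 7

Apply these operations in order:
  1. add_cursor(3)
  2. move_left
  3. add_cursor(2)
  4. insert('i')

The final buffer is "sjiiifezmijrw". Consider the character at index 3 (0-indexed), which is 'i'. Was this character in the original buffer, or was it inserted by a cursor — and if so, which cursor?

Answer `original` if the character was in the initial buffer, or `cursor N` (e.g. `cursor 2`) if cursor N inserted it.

Answer: cursor 3

Derivation:
After op 1 (add_cursor(3)): buffer="sjfezmjrw" (len 9), cursors c1@3 c3@3 c2@7, authorship .........
After op 2 (move_left): buffer="sjfezmjrw" (len 9), cursors c1@2 c3@2 c2@6, authorship .........
After op 3 (add_cursor(2)): buffer="sjfezmjrw" (len 9), cursors c1@2 c3@2 c4@2 c2@6, authorship .........
After op 4 (insert('i')): buffer="sjiiifezmijrw" (len 13), cursors c1@5 c3@5 c4@5 c2@10, authorship ..134....2...
Authorship (.=original, N=cursor N): . . 1 3 4 . . . . 2 . . .
Index 3: author = 3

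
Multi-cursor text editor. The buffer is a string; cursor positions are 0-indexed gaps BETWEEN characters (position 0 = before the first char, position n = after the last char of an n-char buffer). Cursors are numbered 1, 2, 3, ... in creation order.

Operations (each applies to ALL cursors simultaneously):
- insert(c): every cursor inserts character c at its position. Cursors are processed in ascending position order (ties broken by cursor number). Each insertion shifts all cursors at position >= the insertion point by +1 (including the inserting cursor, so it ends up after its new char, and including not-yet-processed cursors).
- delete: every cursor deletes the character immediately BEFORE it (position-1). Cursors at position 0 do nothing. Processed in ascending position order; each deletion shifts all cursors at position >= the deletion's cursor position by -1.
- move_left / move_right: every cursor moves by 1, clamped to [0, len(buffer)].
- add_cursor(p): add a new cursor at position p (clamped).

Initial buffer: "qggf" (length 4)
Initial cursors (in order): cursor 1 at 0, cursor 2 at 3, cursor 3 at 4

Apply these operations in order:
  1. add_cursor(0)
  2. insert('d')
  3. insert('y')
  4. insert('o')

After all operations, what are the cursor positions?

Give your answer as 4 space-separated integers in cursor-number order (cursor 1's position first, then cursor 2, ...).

Answer: 6 12 16 6

Derivation:
After op 1 (add_cursor(0)): buffer="qggf" (len 4), cursors c1@0 c4@0 c2@3 c3@4, authorship ....
After op 2 (insert('d')): buffer="ddqggdfd" (len 8), cursors c1@2 c4@2 c2@6 c3@8, authorship 14...2.3
After op 3 (insert('y')): buffer="ddyyqggdyfdy" (len 12), cursors c1@4 c4@4 c2@9 c3@12, authorship 1414...22.33
After op 4 (insert('o')): buffer="ddyyooqggdyofdyo" (len 16), cursors c1@6 c4@6 c2@12 c3@16, authorship 141414...222.333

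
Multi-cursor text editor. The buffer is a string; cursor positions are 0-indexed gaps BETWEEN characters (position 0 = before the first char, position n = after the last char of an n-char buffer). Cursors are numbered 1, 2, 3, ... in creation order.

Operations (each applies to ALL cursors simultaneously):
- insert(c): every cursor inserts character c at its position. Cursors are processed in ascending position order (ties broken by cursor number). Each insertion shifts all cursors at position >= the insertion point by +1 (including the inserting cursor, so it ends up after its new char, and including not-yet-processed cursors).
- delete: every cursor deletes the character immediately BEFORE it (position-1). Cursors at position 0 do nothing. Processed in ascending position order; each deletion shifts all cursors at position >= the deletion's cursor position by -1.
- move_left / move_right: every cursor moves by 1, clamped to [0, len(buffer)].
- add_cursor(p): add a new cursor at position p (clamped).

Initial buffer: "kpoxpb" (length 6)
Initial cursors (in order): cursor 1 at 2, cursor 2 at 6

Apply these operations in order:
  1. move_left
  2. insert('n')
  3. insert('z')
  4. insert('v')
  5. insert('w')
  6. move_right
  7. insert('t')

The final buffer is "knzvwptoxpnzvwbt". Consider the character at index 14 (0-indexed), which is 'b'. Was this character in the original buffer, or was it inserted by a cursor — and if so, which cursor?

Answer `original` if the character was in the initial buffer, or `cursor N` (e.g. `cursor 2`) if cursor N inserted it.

Answer: original

Derivation:
After op 1 (move_left): buffer="kpoxpb" (len 6), cursors c1@1 c2@5, authorship ......
After op 2 (insert('n')): buffer="knpoxpnb" (len 8), cursors c1@2 c2@7, authorship .1....2.
After op 3 (insert('z')): buffer="knzpoxpnzb" (len 10), cursors c1@3 c2@9, authorship .11....22.
After op 4 (insert('v')): buffer="knzvpoxpnzvb" (len 12), cursors c1@4 c2@11, authorship .111....222.
After op 5 (insert('w')): buffer="knzvwpoxpnzvwb" (len 14), cursors c1@5 c2@13, authorship .1111....2222.
After op 6 (move_right): buffer="knzvwpoxpnzvwb" (len 14), cursors c1@6 c2@14, authorship .1111....2222.
After op 7 (insert('t')): buffer="knzvwptoxpnzvwbt" (len 16), cursors c1@7 c2@16, authorship .1111.1...2222.2
Authorship (.=original, N=cursor N): . 1 1 1 1 . 1 . . . 2 2 2 2 . 2
Index 14: author = original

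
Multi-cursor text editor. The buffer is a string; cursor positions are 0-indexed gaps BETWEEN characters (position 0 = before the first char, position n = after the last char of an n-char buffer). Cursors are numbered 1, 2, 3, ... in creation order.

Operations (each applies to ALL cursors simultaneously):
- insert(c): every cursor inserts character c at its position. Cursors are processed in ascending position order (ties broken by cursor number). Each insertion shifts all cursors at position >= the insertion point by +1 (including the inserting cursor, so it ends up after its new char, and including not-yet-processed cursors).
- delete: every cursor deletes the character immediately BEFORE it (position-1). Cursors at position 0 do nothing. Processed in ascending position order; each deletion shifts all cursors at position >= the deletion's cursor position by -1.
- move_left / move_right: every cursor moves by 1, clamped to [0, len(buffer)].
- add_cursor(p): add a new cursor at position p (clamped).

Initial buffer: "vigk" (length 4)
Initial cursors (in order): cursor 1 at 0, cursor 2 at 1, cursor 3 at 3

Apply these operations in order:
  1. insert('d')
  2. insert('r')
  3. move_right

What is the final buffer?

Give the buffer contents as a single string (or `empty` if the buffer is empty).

After op 1 (insert('d')): buffer="dvdigdk" (len 7), cursors c1@1 c2@3 c3@6, authorship 1.2..3.
After op 2 (insert('r')): buffer="drvdrigdrk" (len 10), cursors c1@2 c2@5 c3@9, authorship 11.22..33.
After op 3 (move_right): buffer="drvdrigdrk" (len 10), cursors c1@3 c2@6 c3@10, authorship 11.22..33.

Answer: drvdrigdrk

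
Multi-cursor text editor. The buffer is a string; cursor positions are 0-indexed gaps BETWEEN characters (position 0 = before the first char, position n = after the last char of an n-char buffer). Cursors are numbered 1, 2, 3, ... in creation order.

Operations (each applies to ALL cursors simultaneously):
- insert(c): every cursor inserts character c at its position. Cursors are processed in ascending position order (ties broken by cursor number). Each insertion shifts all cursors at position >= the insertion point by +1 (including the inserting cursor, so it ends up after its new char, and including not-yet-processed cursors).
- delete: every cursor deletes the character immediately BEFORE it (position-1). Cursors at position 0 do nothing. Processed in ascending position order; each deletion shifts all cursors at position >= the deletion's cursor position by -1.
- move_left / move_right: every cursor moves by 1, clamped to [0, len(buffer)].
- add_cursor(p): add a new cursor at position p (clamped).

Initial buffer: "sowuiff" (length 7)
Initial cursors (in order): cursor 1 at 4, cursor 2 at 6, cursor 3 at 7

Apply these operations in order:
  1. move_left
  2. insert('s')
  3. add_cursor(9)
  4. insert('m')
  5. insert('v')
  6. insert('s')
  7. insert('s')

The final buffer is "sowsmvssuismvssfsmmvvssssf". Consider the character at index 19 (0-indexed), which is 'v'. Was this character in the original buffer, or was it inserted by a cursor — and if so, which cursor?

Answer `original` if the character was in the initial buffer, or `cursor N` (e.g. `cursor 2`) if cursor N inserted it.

Answer: cursor 3

Derivation:
After op 1 (move_left): buffer="sowuiff" (len 7), cursors c1@3 c2@5 c3@6, authorship .......
After op 2 (insert('s')): buffer="sowsuisfsf" (len 10), cursors c1@4 c2@7 c3@9, authorship ...1..2.3.
After op 3 (add_cursor(9)): buffer="sowsuisfsf" (len 10), cursors c1@4 c2@7 c3@9 c4@9, authorship ...1..2.3.
After op 4 (insert('m')): buffer="sowsmuismfsmmf" (len 14), cursors c1@5 c2@9 c3@13 c4@13, authorship ...11..22.334.
After op 5 (insert('v')): buffer="sowsmvuismvfsmmvvf" (len 18), cursors c1@6 c2@11 c3@17 c4@17, authorship ...111..222.33434.
After op 6 (insert('s')): buffer="sowsmvsuismvsfsmmvvssf" (len 22), cursors c1@7 c2@13 c3@21 c4@21, authorship ...1111..2222.3343434.
After op 7 (insert('s')): buffer="sowsmvssuismvssfsmmvvssssf" (len 26), cursors c1@8 c2@15 c3@25 c4@25, authorship ...11111..22222.334343434.
Authorship (.=original, N=cursor N): . . . 1 1 1 1 1 . . 2 2 2 2 2 . 3 3 4 3 4 3 4 3 4 .
Index 19: author = 3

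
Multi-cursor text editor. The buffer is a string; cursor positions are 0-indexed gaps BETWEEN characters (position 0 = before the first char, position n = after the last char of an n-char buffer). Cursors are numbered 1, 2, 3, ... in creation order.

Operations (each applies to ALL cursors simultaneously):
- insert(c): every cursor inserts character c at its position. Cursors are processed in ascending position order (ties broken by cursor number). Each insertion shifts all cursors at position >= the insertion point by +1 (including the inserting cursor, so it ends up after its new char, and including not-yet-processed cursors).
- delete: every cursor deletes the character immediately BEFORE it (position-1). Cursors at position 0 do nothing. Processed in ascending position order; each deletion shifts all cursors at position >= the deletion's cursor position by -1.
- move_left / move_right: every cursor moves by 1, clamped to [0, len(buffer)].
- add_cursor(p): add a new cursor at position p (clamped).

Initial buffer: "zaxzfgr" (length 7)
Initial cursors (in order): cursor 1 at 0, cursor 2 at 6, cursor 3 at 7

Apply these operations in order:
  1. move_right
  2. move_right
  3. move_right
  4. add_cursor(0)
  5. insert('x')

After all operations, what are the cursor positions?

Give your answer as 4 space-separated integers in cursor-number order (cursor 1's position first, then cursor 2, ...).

Answer: 5 11 11 1

Derivation:
After op 1 (move_right): buffer="zaxzfgr" (len 7), cursors c1@1 c2@7 c3@7, authorship .......
After op 2 (move_right): buffer="zaxzfgr" (len 7), cursors c1@2 c2@7 c3@7, authorship .......
After op 3 (move_right): buffer="zaxzfgr" (len 7), cursors c1@3 c2@7 c3@7, authorship .......
After op 4 (add_cursor(0)): buffer="zaxzfgr" (len 7), cursors c4@0 c1@3 c2@7 c3@7, authorship .......
After op 5 (insert('x')): buffer="xzaxxzfgrxx" (len 11), cursors c4@1 c1@5 c2@11 c3@11, authorship 4...1....23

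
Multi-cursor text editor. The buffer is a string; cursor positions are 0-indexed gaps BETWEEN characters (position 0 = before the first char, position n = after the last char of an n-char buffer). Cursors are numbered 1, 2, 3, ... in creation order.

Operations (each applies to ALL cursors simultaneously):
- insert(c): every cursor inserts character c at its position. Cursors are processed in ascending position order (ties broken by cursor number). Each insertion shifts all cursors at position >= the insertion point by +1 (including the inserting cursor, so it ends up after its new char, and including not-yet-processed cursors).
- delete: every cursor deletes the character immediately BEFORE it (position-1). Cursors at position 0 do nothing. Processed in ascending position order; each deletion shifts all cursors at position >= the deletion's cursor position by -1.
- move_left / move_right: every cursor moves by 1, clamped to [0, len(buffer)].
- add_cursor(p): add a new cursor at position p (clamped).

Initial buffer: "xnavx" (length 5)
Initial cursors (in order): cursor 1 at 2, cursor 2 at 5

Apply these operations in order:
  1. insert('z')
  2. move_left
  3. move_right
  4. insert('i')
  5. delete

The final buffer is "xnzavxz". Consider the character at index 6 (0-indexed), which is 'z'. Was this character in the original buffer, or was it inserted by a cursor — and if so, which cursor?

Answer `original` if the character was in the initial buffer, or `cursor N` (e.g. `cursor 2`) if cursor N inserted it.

Answer: cursor 2

Derivation:
After op 1 (insert('z')): buffer="xnzavxz" (len 7), cursors c1@3 c2@7, authorship ..1...2
After op 2 (move_left): buffer="xnzavxz" (len 7), cursors c1@2 c2@6, authorship ..1...2
After op 3 (move_right): buffer="xnzavxz" (len 7), cursors c1@3 c2@7, authorship ..1...2
After op 4 (insert('i')): buffer="xnziavxzi" (len 9), cursors c1@4 c2@9, authorship ..11...22
After op 5 (delete): buffer="xnzavxz" (len 7), cursors c1@3 c2@7, authorship ..1...2
Authorship (.=original, N=cursor N): . . 1 . . . 2
Index 6: author = 2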